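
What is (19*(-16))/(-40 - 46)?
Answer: 152/43 ≈ 3.5349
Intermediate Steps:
(19*(-16))/(-40 - 46) = -304/(-86) = -304*(-1/86) = 152/43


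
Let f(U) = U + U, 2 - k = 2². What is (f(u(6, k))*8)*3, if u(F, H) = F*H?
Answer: -576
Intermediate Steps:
k = -2 (k = 2 - 1*2² = 2 - 1*4 = 2 - 4 = -2)
f(U) = 2*U
(f(u(6, k))*8)*3 = ((2*(6*(-2)))*8)*3 = ((2*(-12))*8)*3 = -24*8*3 = -192*3 = -576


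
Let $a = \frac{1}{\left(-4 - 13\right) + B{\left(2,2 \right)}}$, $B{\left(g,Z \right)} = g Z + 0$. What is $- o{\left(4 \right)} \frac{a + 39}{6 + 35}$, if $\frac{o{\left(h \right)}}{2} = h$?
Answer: $- \frac{4048}{533} \approx -7.5947$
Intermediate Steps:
$B{\left(g,Z \right)} = Z g$ ($B{\left(g,Z \right)} = Z g + 0 = Z g$)
$o{\left(h \right)} = 2 h$
$a = - \frac{1}{13}$ ($a = \frac{1}{\left(-4 - 13\right) + 2 \cdot 2} = \frac{1}{\left(-4 - 13\right) + 4} = \frac{1}{-17 + 4} = \frac{1}{-13} = - \frac{1}{13} \approx -0.076923$)
$- o{\left(4 \right)} \frac{a + 39}{6 + 35} = - 2 \cdot 4 \frac{- \frac{1}{13} + 39}{6 + 35} = \left(-1\right) 8 \frac{506}{13 \cdot 41} = - 8 \cdot \frac{506}{13} \cdot \frac{1}{41} = \left(-8\right) \frac{506}{533} = - \frac{4048}{533}$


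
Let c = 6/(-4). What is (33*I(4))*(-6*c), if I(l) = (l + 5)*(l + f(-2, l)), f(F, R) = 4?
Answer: 21384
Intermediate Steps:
I(l) = (4 + l)*(5 + l) (I(l) = (l + 5)*(l + 4) = (5 + l)*(4 + l) = (4 + l)*(5 + l))
c = -3/2 (c = 6*(-1/4) = -3/2 ≈ -1.5000)
(33*I(4))*(-6*c) = (33*(20 + 4**2 + 9*4))*(-6*(-3/2)) = (33*(20 + 16 + 36))*9 = (33*72)*9 = 2376*9 = 21384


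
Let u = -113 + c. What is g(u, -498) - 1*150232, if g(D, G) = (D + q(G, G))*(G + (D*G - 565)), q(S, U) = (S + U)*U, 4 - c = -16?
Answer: 22440499433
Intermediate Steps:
c = 20 (c = 4 - 1*(-16) = 4 + 16 = 20)
u = -93 (u = -113 + 20 = -93)
q(S, U) = U*(S + U)
g(D, G) = (D + 2*G²)*(-565 + G + D*G) (g(D, G) = (D + G*(G + G))*(G + (D*G - 565)) = (D + G*(2*G))*(G + (-565 + D*G)) = (D + 2*G²)*(-565 + G + D*G))
g(u, -498) - 1*150232 = (-1130*(-498)² - 565*(-93) + 2*(-498)³ - 93*(-498) - 498*(-93)² + 2*(-93)*(-498)³) - 1*150232 = (-1130*248004 + 52545 + 2*(-123505992) + 46314 - 498*8649 + 2*(-93)*(-123505992)) - 150232 = (-280244520 + 52545 - 247011984 + 46314 - 4307202 + 22972114512) - 150232 = 22440649665 - 150232 = 22440499433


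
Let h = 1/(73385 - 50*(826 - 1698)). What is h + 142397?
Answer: 16658313046/116985 ≈ 1.4240e+5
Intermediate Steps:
h = 1/116985 (h = 1/(73385 - 50*(-872)) = 1/(73385 + 43600) = 1/116985 ≈ 8.5481e-6)
h + 142397 = 1/116985 + 142397 = 16658313046/116985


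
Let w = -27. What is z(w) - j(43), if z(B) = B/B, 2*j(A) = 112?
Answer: -55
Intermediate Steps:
j(A) = 56 (j(A) = (½)*112 = 56)
z(B) = 1
z(w) - j(43) = 1 - 1*56 = 1 - 56 = -55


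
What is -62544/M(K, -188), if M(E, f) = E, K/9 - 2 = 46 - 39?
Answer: -20848/27 ≈ -772.15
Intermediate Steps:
K = 81 (K = 18 + 9*(46 - 39) = 18 + 9*7 = 18 + 63 = 81)
-62544/M(K, -188) = -62544/81 = -62544*1/81 = -20848/27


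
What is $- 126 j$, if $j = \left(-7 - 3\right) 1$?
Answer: $1260$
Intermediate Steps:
$j = -10$ ($j = \left(-10\right) 1 = -10$)
$- 126 j = \left(-126\right) \left(-10\right) = 1260$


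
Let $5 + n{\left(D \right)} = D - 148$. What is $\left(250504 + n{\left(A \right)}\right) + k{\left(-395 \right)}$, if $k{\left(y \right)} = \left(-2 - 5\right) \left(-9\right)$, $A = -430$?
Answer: $249984$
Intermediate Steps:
$k{\left(y \right)} = 63$ ($k{\left(y \right)} = \left(-7\right) \left(-9\right) = 63$)
$n{\left(D \right)} = -153 + D$ ($n{\left(D \right)} = -5 + \left(D - 148\right) = -5 + \left(-148 + D\right) = -153 + D$)
$\left(250504 + n{\left(A \right)}\right) + k{\left(-395 \right)} = \left(250504 - 583\right) + 63 = 249921 + 63 = 249984$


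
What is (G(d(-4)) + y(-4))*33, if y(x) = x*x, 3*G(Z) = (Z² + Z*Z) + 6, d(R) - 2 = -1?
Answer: 616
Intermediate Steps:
d(R) = 1 (d(R) = 2 - 1 = 1)
G(Z) = 2 + 2*Z²/3 (G(Z) = ((Z² + Z*Z) + 6)/3 = ((Z² + Z²) + 6)/3 = (2*Z² + 6)/3 = (6 + 2*Z²)/3 = 2 + 2*Z²/3)
y(x) = x²
(G(d(-4)) + y(-4))*33 = ((2 + (⅔)*1²) + (-4)²)*33 = ((2 + (⅔)*1) + 16)*33 = ((2 + ⅔) + 16)*33 = (8/3 + 16)*33 = (56/3)*33 = 616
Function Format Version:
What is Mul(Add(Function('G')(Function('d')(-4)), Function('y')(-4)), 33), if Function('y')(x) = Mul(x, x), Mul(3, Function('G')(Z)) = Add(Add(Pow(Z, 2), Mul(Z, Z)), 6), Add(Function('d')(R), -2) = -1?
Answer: 616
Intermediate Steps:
Function('d')(R) = 1 (Function('d')(R) = Add(2, -1) = 1)
Function('G')(Z) = Add(2, Mul(Rational(2, 3), Pow(Z, 2))) (Function('G')(Z) = Mul(Rational(1, 3), Add(Add(Pow(Z, 2), Mul(Z, Z)), 6)) = Mul(Rational(1, 3), Add(Add(Pow(Z, 2), Pow(Z, 2)), 6)) = Mul(Rational(1, 3), Add(Mul(2, Pow(Z, 2)), 6)) = Mul(Rational(1, 3), Add(6, Mul(2, Pow(Z, 2)))) = Add(2, Mul(Rational(2, 3), Pow(Z, 2))))
Function('y')(x) = Pow(x, 2)
Mul(Add(Function('G')(Function('d')(-4)), Function('y')(-4)), 33) = Mul(Add(Add(2, Mul(Rational(2, 3), Pow(1, 2))), Pow(-4, 2)), 33) = Mul(Add(Add(2, Mul(Rational(2, 3), 1)), 16), 33) = Mul(Add(Add(2, Rational(2, 3)), 16), 33) = Mul(Add(Rational(8, 3), 16), 33) = Mul(Rational(56, 3), 33) = 616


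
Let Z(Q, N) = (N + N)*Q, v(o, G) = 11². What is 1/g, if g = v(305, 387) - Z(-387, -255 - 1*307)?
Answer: -1/434867 ≈ -2.2996e-6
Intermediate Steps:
v(o, G) = 121
Z(Q, N) = 2*N*Q (Z(Q, N) = (2*N)*Q = 2*N*Q)
g = -434867 (g = 121 - 2*(-255 - 1*307)*(-387) = 121 - 2*(-255 - 307)*(-387) = 121 - 2*(-562)*(-387) = 121 - 1*434988 = 121 - 434988 = -434867)
1/g = 1/(-434867) = -1/434867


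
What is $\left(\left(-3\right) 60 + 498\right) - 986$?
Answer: $-668$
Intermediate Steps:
$\left(\left(-3\right) 60 + 498\right) - 986 = \left(-180 + 498\right) - 986 = 318 - 986 = -668$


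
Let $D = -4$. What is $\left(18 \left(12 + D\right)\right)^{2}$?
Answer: $20736$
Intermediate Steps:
$\left(18 \left(12 + D\right)\right)^{2} = \left(18 \left(12 - 4\right)\right)^{2} = \left(18 \cdot 8\right)^{2} = 144^{2} = 20736$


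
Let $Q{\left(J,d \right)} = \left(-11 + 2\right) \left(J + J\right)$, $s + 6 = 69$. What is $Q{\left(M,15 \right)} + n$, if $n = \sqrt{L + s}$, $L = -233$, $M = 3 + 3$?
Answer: $-108 + i \sqrt{170} \approx -108.0 + 13.038 i$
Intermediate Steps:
$M = 6$
$s = 63$ ($s = -6 + 69 = 63$)
$Q{\left(J,d \right)} = - 18 J$ ($Q{\left(J,d \right)} = - 9 \cdot 2 J = - 18 J$)
$n = i \sqrt{170}$ ($n = \sqrt{-233 + 63} = \sqrt{-170} = i \sqrt{170} \approx 13.038 i$)
$Q{\left(M,15 \right)} + n = \left(-18\right) 6 + i \sqrt{170} = -108 + i \sqrt{170}$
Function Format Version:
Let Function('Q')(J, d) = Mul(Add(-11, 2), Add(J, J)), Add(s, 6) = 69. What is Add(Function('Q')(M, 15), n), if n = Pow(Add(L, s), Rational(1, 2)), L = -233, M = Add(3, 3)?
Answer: Add(-108, Mul(I, Pow(170, Rational(1, 2)))) ≈ Add(-108.00, Mul(13.038, I))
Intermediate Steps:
M = 6
s = 63 (s = Add(-6, 69) = 63)
Function('Q')(J, d) = Mul(-18, J) (Function('Q')(J, d) = Mul(-9, Mul(2, J)) = Mul(-18, J))
n = Mul(I, Pow(170, Rational(1, 2))) (n = Pow(Add(-233, 63), Rational(1, 2)) = Pow(-170, Rational(1, 2)) = Mul(I, Pow(170, Rational(1, 2))) ≈ Mul(13.038, I))
Add(Function('Q')(M, 15), n) = Add(Mul(-18, 6), Mul(I, Pow(170, Rational(1, 2)))) = Add(-108, Mul(I, Pow(170, Rational(1, 2))))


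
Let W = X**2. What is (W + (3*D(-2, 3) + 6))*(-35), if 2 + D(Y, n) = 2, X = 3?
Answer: -525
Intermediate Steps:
D(Y, n) = 0 (D(Y, n) = -2 + 2 = 0)
W = 9 (W = 3**2 = 9)
(W + (3*D(-2, 3) + 6))*(-35) = (9 + (3*0 + 6))*(-35) = (9 + (0 + 6))*(-35) = (9 + 6)*(-35) = 15*(-35) = -525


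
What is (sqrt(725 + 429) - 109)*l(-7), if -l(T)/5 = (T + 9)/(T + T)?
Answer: -545/7 + 5*sqrt(1154)/7 ≈ -53.592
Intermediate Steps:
l(T) = -5*(9 + T)/(2*T) (l(T) = -5*(T + 9)/(T + T) = -5*(9 + T)/(2*T))
(sqrt(725 + 429) - 109)*l(-7) = (sqrt(725 + 429) - 109)*((5/2)*(-9 - 1*(-7))/(-7)) = (sqrt(1154) - 109)*((5/2)*(-1/7)*(-9 + 7)) = (-109 + sqrt(1154))*((5/2)*(-1/7)*(-2)) = (-109 + sqrt(1154))*(5/7) = -545/7 + 5*sqrt(1154)/7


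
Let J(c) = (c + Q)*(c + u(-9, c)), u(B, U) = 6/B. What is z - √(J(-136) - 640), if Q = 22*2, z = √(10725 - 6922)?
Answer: √3803 - 10*√1074/3 ≈ -47.571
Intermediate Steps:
z = √3803 ≈ 61.668
Q = 44
J(c) = (44 + c)*(-⅔ + c) (J(c) = (c + 44)*(c + 6/(-9)) = (44 + c)*(c + 6*(-⅑)) = (44 + c)*(c - ⅔) = (44 + c)*(-⅔ + c))
z - √(J(-136) - 640) = √3803 - √((-88/3 + (-136)² + (130/3)*(-136)) - 640) = √3803 - √((-88/3 + 18496 - 17680/3) - 640) = √3803 - √(37720/3 - 640) = √3803 - √(35800/3) = √3803 - 10*√1074/3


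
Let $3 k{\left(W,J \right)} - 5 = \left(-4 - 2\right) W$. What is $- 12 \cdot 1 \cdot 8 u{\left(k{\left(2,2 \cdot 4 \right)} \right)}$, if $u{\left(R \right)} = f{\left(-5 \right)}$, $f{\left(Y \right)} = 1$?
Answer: $-96$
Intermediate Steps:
$k{\left(W,J \right)} = \frac{5}{3} - 2 W$ ($k{\left(W,J \right)} = \frac{5}{3} + \frac{\left(-4 - 2\right) W}{3} = \frac{5}{3} + \frac{\left(-6\right) W}{3} = \frac{5}{3} - 2 W$)
$u{\left(R \right)} = 1$
$- 12 \cdot 1 \cdot 8 u{\left(k{\left(2,2 \cdot 4 \right)} \right)} = - 12 \cdot 1 \cdot 8 \cdot 1 = \left(-12\right) 8 \cdot 1 = \left(-96\right) 1 = -96$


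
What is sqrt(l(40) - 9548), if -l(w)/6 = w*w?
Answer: 2*I*sqrt(4787) ≈ 138.38*I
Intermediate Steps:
l(w) = -6*w**2 (l(w) = -6*w*w = -6*w**2)
sqrt(l(40) - 9548) = sqrt(-6*40**2 - 9548) = sqrt(-6*1600 - 9548) = sqrt(-9600 - 9548) = sqrt(-19148) = 2*I*sqrt(4787)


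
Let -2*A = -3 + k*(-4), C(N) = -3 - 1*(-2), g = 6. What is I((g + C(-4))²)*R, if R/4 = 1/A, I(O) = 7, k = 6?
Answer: 56/27 ≈ 2.0741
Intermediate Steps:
C(N) = -1 (C(N) = -3 + 2 = -1)
A = 27/2 (A = -(-3 + 6*(-4))/2 = -(-3 - 24)/2 = -½*(-27) = 27/2 ≈ 13.500)
R = 8/27 (R = 4/(27/2) = 4*(2/27) = 8/27 ≈ 0.29630)
I((g + C(-4))²)*R = 7*(8/27) = 56/27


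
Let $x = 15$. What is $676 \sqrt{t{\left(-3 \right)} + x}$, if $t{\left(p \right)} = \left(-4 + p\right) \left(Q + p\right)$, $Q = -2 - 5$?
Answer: $676 \sqrt{85} \approx 6232.4$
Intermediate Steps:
$Q = -7$
$t{\left(p \right)} = \left(-7 + p\right) \left(-4 + p\right)$ ($t{\left(p \right)} = \left(-4 + p\right) \left(-7 + p\right) = \left(-7 + p\right) \left(-4 + p\right)$)
$676 \sqrt{t{\left(-3 \right)} + x} = 676 \sqrt{\left(28 + \left(-3\right)^{2} - -33\right) + 15} = 676 \sqrt{\left(28 + 9 + 33\right) + 15} = 676 \sqrt{70 + 15} = 676 \sqrt{85}$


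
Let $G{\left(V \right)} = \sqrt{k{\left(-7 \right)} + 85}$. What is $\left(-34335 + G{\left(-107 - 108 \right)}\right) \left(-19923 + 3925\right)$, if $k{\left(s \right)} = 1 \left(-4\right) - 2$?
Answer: $549291330 - 15998 \sqrt{79} \approx 5.4915 \cdot 10^{8}$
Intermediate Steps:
$k{\left(s \right)} = -6$ ($k{\left(s \right)} = -4 - 2 = -6$)
$G{\left(V \right)} = \sqrt{79}$ ($G{\left(V \right)} = \sqrt{-6 + 85} = \sqrt{79}$)
$\left(-34335 + G{\left(-107 - 108 \right)}\right) \left(-19923 + 3925\right) = \left(-34335 + \sqrt{79}\right) \left(-19923 + 3925\right) = \left(-34335 + \sqrt{79}\right) \left(-15998\right) = 549291330 - 15998 \sqrt{79}$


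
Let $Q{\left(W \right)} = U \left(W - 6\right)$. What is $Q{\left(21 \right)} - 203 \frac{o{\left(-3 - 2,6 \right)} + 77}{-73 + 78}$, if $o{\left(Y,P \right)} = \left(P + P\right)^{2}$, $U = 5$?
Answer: $- \frac{44488}{5} \approx -8897.6$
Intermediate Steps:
$o{\left(Y,P \right)} = 4 P^{2}$ ($o{\left(Y,P \right)} = \left(2 P\right)^{2} = 4 P^{2}$)
$Q{\left(W \right)} = -30 + 5 W$ ($Q{\left(W \right)} = 5 \left(W - 6\right) = 5 \left(-6 + W\right) = -30 + 5 W$)
$Q{\left(21 \right)} - 203 \frac{o{\left(-3 - 2,6 \right)} + 77}{-73 + 78} = \left(-30 + 5 \cdot 21\right) - 203 \frac{4 \cdot 6^{2} + 77}{-73 + 78} = \left(-30 + 105\right) - 203 \frac{4 \cdot 36 + 77}{5} = 75 - 203 \left(144 + 77\right) \frac{1}{5} = 75 - 203 \cdot 221 \cdot \frac{1}{5} = 75 - 203 \cdot \frac{221}{5} = 75 - \frac{44863}{5} = - \frac{44488}{5}$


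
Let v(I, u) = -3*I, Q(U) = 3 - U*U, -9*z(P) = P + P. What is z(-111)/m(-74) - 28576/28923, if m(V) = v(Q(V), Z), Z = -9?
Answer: -468475910/474886737 ≈ -0.98650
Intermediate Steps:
z(P) = -2*P/9 (z(P) = -(P + P)/9 = -2*P/9)
Q(U) = 3 - U²
m(V) = -9 + 3*V² (m(V) = -3*(3 - V²) = -9 + 3*V²)
z(-111)/m(-74) - 28576/28923 = (-2/9*(-111))/(-9 + 3*(-74)²) - 28576/28923 = 74/(3*(-9 + 3*5476)) - 28576*1/28923 = 74/(3*(-9 + 16428)) - 28576/28923 = (74/3)/16419 - 28576/28923 = (74/3)*(1/16419) - 28576/28923 = 74/49257 - 28576/28923 = -468475910/474886737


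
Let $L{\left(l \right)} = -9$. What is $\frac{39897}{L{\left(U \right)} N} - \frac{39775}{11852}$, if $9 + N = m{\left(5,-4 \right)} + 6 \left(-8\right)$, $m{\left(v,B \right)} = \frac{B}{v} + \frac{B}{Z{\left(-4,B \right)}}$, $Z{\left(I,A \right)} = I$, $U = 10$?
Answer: $\frac{31425435}{420746} \approx 74.69$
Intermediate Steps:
$m{\left(v,B \right)} = - \frac{B}{4} + \frac{B}{v}$ ($m{\left(v,B \right)} = \frac{B}{v} + \frac{B}{-4} = \frac{B}{v} + B \left(- \frac{1}{4}\right) = \frac{B}{v} - \frac{B}{4} = - \frac{B}{4} + \frac{B}{v}$)
$N = - \frac{284}{5}$ ($N = -9 + \left(\left(\left(- \frac{1}{4}\right) \left(-4\right) - \frac{4}{5}\right) + 6 \left(-8\right)\right) = -9 + \left(\left(1 - \frac{4}{5}\right) - 48\right) = -9 + \left(\frac{1}{5} - 48\right) = -9 - \frac{239}{5} = - \frac{284}{5} \approx -56.8$)
$\frac{39897}{L{\left(U \right)} N} - \frac{39775}{11852} = \frac{39897}{\left(-9\right) \left(- \frac{284}{5}\right)} - \frac{39775}{11852} = \frac{39897}{\frac{2556}{5}} - \frac{39775}{11852} = 39897 \cdot \frac{5}{2556} - \frac{39775}{11852} = \frac{22165}{284} - \frac{39775}{11852} = \frac{31425435}{420746}$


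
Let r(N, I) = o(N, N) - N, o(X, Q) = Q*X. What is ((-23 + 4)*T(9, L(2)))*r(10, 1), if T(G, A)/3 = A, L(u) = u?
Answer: -10260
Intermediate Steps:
T(G, A) = 3*A
r(N, I) = N² - N (r(N, I) = N*N - N = N² - N)
((-23 + 4)*T(9, L(2)))*r(10, 1) = ((-23 + 4)*(3*2))*(10*(-1 + 10)) = (-19*6)*(10*9) = -114*90 = -10260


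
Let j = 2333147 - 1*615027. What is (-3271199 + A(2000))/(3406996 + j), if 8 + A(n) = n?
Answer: -3269207/5125116 ≈ -0.63788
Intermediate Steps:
j = 1718120 (j = 2333147 - 615027 = 1718120)
A(n) = -8 + n
(-3271199 + A(2000))/(3406996 + j) = (-3271199 + (-8 + 2000))/(3406996 + 1718120) = (-3271199 + 1992)/5125116 = -3269207*1/5125116 = -3269207/5125116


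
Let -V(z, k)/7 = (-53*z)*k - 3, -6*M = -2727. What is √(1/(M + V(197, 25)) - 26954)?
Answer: 4*I*√133187303787163/281177 ≈ 164.18*I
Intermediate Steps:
M = 909/2 (M = -⅙*(-2727) = 909/2 ≈ 454.50)
V(z, k) = 21 + 371*k*z (V(z, k) = -7*((-53*z)*k - 3) = -7*(-53*k*z - 3) = -7*(-3 - 53*k*z) = 21 + 371*k*z)
√(1/(M + V(197, 25)) - 26954) = √(1/(909/2 + (21 + 371*25*197)) - 26954) = √(1/(909/2 + (21 + 1827175)) - 26954) = √(1/(909/2 + 1827196) - 26954) = √(1/(3655301/2) - 26954) = √(2/3655301 - 26954) = √(-98524983152/3655301) = 4*I*√133187303787163/281177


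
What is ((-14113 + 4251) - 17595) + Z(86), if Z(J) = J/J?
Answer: -27456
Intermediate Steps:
Z(J) = 1
((-14113 + 4251) - 17595) + Z(86) = ((-14113 + 4251) - 17595) + 1 = (-9862 - 17595) + 1 = -27457 + 1 = -27456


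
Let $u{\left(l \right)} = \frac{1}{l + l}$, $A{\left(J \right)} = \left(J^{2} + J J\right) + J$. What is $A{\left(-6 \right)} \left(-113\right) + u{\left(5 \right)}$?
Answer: $- \frac{74579}{10} \approx -7457.9$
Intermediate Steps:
$A{\left(J \right)} = J + 2 J^{2}$ ($A{\left(J \right)} = \left(J^{2} + J^{2}\right) + J = 2 J^{2} + J = J + 2 J^{2}$)
$u{\left(l \right)} = \frac{1}{2 l}$
$A{\left(-6 \right)} \left(-113\right) + u{\left(5 \right)} = - 6 \left(1 + 2 \left(-6\right)\right) \left(-113\right) + \frac{1}{2 \cdot 5} = - 6 \left(1 - 12\right) \left(-113\right) + \frac{1}{2} \cdot \frac{1}{5} = \left(-6\right) \left(-11\right) \left(-113\right) + \frac{1}{10} = 66 \left(-113\right) + \frac{1}{10} = -7458 + \frac{1}{10} = - \frac{74579}{10}$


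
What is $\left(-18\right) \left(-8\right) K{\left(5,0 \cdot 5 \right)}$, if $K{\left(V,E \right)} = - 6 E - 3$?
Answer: $-432$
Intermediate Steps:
$K{\left(V,E \right)} = -3 - 6 E$
$\left(-18\right) \left(-8\right) K{\left(5,0 \cdot 5 \right)} = \left(-18\right) \left(-8\right) \left(-3 - 6 \cdot 0 \cdot 5\right) = 144 \left(-3 - 0\right) = 144 \left(-3 + 0\right) = 144 \left(-3\right) = -432$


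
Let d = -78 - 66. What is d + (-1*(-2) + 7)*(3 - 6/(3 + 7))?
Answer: -612/5 ≈ -122.40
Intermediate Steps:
d = -144
d + (-1*(-2) + 7)*(3 - 6/(3 + 7)) = -144 + (-1*(-2) + 7)*(3 - 6/(3 + 7)) = -144 + (2 + 7)*(3 - 6/10) = -144 + 9*(3 - 6*⅒) = -144 + 9*(3 - ⅗) = -144 + 9*(12/5) = -144 + 108/5 = -612/5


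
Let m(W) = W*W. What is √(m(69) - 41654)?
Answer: I*√36893 ≈ 192.08*I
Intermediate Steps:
m(W) = W²
√(m(69) - 41654) = √(69² - 41654) = √(4761 - 41654) = √(-36893) = I*√36893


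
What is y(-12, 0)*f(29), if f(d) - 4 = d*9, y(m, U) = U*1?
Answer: 0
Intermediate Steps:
y(m, U) = U
f(d) = 4 + 9*d (f(d) = 4 + d*9 = 4 + 9*d)
y(-12, 0)*f(29) = 0*(4 + 9*29) = 0*(4 + 261) = 0*265 = 0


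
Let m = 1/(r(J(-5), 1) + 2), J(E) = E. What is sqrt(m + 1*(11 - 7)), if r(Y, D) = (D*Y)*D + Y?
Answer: sqrt(62)/4 ≈ 1.9685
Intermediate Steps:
r(Y, D) = Y + Y*D**2 (r(Y, D) = Y*D**2 + Y = Y + Y*D**2)
m = -1/8 (m = 1/(-5*(1 + 1**2) + 2) = 1/(-5*(1 + 1) + 2) = 1/(-5*2 + 2) = 1/(-10 + 2) = 1/(-8) = -1/8 ≈ -0.12500)
sqrt(m + 1*(11 - 7)) = sqrt(-1/8 + 1*(11 - 7)) = sqrt(-1/8 + 1*4) = sqrt(-1/8 + 4) = sqrt(31/8) = sqrt(62)/4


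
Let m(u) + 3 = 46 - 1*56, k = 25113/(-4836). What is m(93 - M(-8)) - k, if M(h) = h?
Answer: -12585/1612 ≈ -7.8071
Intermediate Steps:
k = -8371/1612 (k = 25113*(-1/4836) = -8371/1612 ≈ -5.1929)
m(u) = -13 (m(u) = -3 + (46 - 1*56) = -3 + (46 - 56) = -3 - 10 = -13)
m(93 - M(-8)) - k = -13 - 1*(-8371/1612) = -13 + 8371/1612 = -12585/1612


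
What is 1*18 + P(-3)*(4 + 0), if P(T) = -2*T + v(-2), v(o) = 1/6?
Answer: 128/3 ≈ 42.667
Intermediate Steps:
v(o) = ⅙ (v(o) = 1*(⅙) = ⅙)
P(T) = ⅙ - 2*T (P(T) = -2*T + ⅙ = ⅙ - 2*T)
1*18 + P(-3)*(4 + 0) = 1*18 + (⅙ - 2*(-3))*(4 + 0) = 18 + (⅙ + 6)*4 = 18 + (37/6)*4 = 18 + 74/3 = 128/3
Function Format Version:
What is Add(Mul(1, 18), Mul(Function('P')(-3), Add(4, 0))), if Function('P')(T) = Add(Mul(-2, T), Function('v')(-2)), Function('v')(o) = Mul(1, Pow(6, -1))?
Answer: Rational(128, 3) ≈ 42.667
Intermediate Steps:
Function('v')(o) = Rational(1, 6) (Function('v')(o) = Mul(1, Rational(1, 6)) = Rational(1, 6))
Function('P')(T) = Add(Rational(1, 6), Mul(-2, T)) (Function('P')(T) = Add(Mul(-2, T), Rational(1, 6)) = Add(Rational(1, 6), Mul(-2, T)))
Add(Mul(1, 18), Mul(Function('P')(-3), Add(4, 0))) = Add(Mul(1, 18), Mul(Add(Rational(1, 6), Mul(-2, -3)), Add(4, 0))) = Add(18, Mul(Add(Rational(1, 6), 6), 4)) = Add(18, Mul(Rational(37, 6), 4)) = Add(18, Rational(74, 3)) = Rational(128, 3)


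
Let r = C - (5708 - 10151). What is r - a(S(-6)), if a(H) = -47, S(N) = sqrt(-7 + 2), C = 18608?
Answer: 23098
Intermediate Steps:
S(N) = I*sqrt(5) (S(N) = sqrt(-5) = I*sqrt(5))
r = 23051 (r = 18608 - (5708 - 10151) = 18608 - 1*(-4443) = 18608 + 4443 = 23051)
r - a(S(-6)) = 23051 - 1*(-47) = 23051 + 47 = 23098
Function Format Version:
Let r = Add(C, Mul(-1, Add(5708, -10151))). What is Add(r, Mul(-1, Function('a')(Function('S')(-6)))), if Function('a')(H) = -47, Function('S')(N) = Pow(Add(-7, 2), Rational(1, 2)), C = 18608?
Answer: 23098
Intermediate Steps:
Function('S')(N) = Mul(I, Pow(5, Rational(1, 2))) (Function('S')(N) = Pow(-5, Rational(1, 2)) = Mul(I, Pow(5, Rational(1, 2))))
r = 23051 (r = Add(18608, Mul(-1, Add(5708, -10151))) = Add(18608, Mul(-1, -4443)) = Add(18608, 4443) = 23051)
Add(r, Mul(-1, Function('a')(Function('S')(-6)))) = Add(23051, Mul(-1, -47)) = Add(23051, 47) = 23098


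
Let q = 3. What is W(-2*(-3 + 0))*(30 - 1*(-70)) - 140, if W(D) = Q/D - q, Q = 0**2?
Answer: -440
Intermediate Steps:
Q = 0
W(D) = -3 (W(D) = 0/D - 1*3 = 0 - 3 = -3)
W(-2*(-3 + 0))*(30 - 1*(-70)) - 140 = -3*(30 - 1*(-70)) - 140 = -3*(30 + 70) - 140 = -3*100 - 140 = -300 - 140 = -440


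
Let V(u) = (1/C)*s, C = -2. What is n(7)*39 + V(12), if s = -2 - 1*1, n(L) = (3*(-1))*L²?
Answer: -11463/2 ≈ -5731.5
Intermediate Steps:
n(L) = -3*L²
s = -3 (s = -2 - 1 = -3)
V(u) = 3/2 (V(u) = (1/(-2))*(-3) = (1*(-½))*(-3) = -½*(-3) = 3/2)
n(7)*39 + V(12) = -3*7²*39 + 3/2 = -3*49*39 + 3/2 = -147*39 + 3/2 = -5733 + 3/2 = -11463/2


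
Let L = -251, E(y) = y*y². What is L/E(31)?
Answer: -251/29791 ≈ -0.0084254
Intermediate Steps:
E(y) = y³
L/E(31) = -251/(31³) = -251/29791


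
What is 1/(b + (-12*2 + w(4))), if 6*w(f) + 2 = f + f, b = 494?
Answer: 1/471 ≈ 0.0021231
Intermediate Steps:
w(f) = -⅓ + f/3 (w(f) = -⅓ + (f + f)/6 = -⅓ + (2*f)/6 = -⅓ + f/3)
1/(b + (-12*2 + w(4))) = 1/(494 + (-12*2 + (-⅓ + (⅓)*4))) = 1/(494 + (-24 + (-⅓ + 4/3))) = 1/(494 + (-24 + 1)) = 1/(494 - 23) = 1/471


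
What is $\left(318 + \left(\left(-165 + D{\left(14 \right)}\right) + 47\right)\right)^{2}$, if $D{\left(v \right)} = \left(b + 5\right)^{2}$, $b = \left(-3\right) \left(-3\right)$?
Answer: $156816$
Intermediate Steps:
$b = 9$
$D{\left(v \right)} = 196$ ($D{\left(v \right)} = \left(9 + 5\right)^{2} = 14^{2} = 196$)
$\left(318 + \left(\left(-165 + D{\left(14 \right)}\right) + 47\right)\right)^{2} = \left(318 + \left(\left(-165 + 196\right) + 47\right)\right)^{2} = \left(318 + \left(31 + 47\right)\right)^{2} = \left(318 + 78\right)^{2} = 396^{2} = 156816$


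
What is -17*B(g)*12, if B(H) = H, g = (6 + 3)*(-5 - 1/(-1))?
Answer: 7344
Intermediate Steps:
g = -36 (g = 9*(-5 - 1*(-1)) = 9*(-5 + 1) = 9*(-4) = -36)
-17*B(g)*12 = -17*(-36)*12 = 612*12 = 7344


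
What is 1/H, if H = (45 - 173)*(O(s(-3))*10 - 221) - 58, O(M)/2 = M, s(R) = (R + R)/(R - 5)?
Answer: 1/26310 ≈ 3.8008e-5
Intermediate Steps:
s(R) = 2*R/(-5 + R) (s(R) = (2*R)/(-5 + R) = 2*R/(-5 + R))
O(M) = 2*M
H = 26310 (H = (45 - 173)*((2*(2*(-3)/(-5 - 3)))*10 - 221) - 58 = -128*((2*(2*(-3)/(-8)))*10 - 221) - 58 = -128*((2*(2*(-3)*(-⅛)))*10 - 221) - 58 = -128*((2*(¾))*10 - 221) - 58 = -128*((3/2)*10 - 221) - 58 = -128*(15 - 221) - 58 = -128*(-206) - 58 = 26368 - 58 = 26310)
1/H = 1/26310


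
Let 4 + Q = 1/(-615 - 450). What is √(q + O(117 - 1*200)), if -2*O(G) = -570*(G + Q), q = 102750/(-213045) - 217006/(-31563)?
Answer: 2*I*√14236120367806550088603/1515644739 ≈ 157.44*I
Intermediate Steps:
q = 409418524/64041327 (q = 102750*(-1/213045) - 217006*(-1/31563) = -6850/14203 + 217006/31563 = 409418524/64041327 ≈ 6.3930)
Q = -4261/1065 (Q = -4 + 1/(-615 - 450) = -4 + 1/(-1065) = -4 - 1/1065 = -4261/1065 ≈ -4.0009)
O(G) = -80959/71 + 285*G (O(G) = -(-285)*(G - 4261/1065) = -(-285)*(-4261/1065 + G) = -(161918/71 - 570*G)/2 = -80959/71 + 285*G)
√(q + O(117 - 1*200)) = √(409418524/64041327 + (-80959/71 + 285*(117 - 1*200))) = √(409418524/64041327 + (-80959/71 + 285*(117 - 200))) = √(409418524/64041327 + (-80959/71 + 285*(-83))) = √(409418524/64041327 + (-80959/71 - 23655)) = √(409418524/64041327 - 1760464/71) = √(-112713381980524/4546934217) = 2*I*√14236120367806550088603/1515644739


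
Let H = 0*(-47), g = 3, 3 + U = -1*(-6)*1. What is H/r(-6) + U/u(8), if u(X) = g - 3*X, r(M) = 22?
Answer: -⅐ ≈ -0.14286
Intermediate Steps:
U = 3 (U = -3 - 1*(-6)*1 = -3 + 6*1 = -3 + 6 = 3)
u(X) = 3 - 3*X
H = 0
H/r(-6) + U/u(8) = 0/22 + 3/(3 - 3*8) = 0*(1/22) + 3/(3 - 24) = 0 + 3/(-21) = 0 + 3*(-1/21) = 0 - ⅐ = -⅐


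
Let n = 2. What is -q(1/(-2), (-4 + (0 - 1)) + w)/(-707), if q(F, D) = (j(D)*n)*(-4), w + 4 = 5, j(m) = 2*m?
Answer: 64/707 ≈ 0.090523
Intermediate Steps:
w = 1 (w = -4 + 5 = 1)
q(F, D) = -16*D (q(F, D) = ((2*D)*2)*(-4) = (4*D)*(-4) = -16*D)
-q(1/(-2), (-4 + (0 - 1)) + w)/(-707) = -(-16)*((-4 + (0 - 1)) + 1)/(-707) = -(-16)*((-4 - 1) + 1)*(-1/707) = -(-16)*(-5 + 1)*(-1/707) = -(-16)*(-4)*(-1/707) = -1*64*(-1/707) = -64*(-1/707) = 64/707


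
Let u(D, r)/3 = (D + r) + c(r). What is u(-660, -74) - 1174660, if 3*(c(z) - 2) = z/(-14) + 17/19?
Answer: -156521026/133 ≈ -1.1769e+6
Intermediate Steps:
c(z) = 131/57 - z/42 (c(z) = 2 + (z/(-14) + 17/19)/3 = 2 + (z*(-1/14) + 17*(1/19))/3 = 2 + (-z/14 + 17/19)/3 = 2 + (17/19 - z/14)/3 = 2 + (17/57 - z/42) = 131/57 - z/42)
u(D, r) = 131/19 + 3*D + 41*r/14 (u(D, r) = 3*((D + r) + (131/57 - r/42)) = 3*(131/57 + D + 41*r/42) = 131/19 + 3*D + 41*r/14)
u(-660, -74) - 1174660 = (131/19 + 3*(-660) + (41/14)*(-74)) - 1174660 = (131/19 - 1980 - 1517/7) - 1174660 = -291246/133 - 1174660 = -156521026/133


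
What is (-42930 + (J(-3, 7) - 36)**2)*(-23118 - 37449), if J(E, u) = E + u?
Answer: 2538120702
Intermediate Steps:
(-42930 + (J(-3, 7) - 36)**2)*(-23118 - 37449) = (-42930 + ((-3 + 7) - 36)**2)*(-23118 - 37449) = (-42930 + (4 - 36)**2)*(-60567) = (-42930 + (-32)**2)*(-60567) = (-42930 + 1024)*(-60567) = -41906*(-60567) = 2538120702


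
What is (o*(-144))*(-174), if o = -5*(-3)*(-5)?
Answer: -1879200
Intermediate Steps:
o = -75 (o = 15*(-5) = -75)
(o*(-144))*(-174) = -75*(-144)*(-174) = 10800*(-174) = -1879200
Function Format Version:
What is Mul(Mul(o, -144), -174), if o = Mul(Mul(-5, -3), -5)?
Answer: -1879200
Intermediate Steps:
o = -75 (o = Mul(15, -5) = -75)
Mul(Mul(o, -144), -174) = Mul(Mul(-75, -144), -174) = Mul(10800, -174) = -1879200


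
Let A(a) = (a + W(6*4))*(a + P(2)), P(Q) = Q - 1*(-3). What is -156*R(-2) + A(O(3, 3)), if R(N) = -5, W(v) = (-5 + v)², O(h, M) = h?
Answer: 3692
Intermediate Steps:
P(Q) = 3 + Q (P(Q) = Q + 3 = 3 + Q)
A(a) = (5 + a)*(361 + a) (A(a) = (a + (-5 + 6*4)²)*(a + (3 + 2)) = (a + (-5 + 24)²)*(a + 5) = (a + 19²)*(5 + a) = (a + 361)*(5 + a) = (361 + a)*(5 + a) = (5 + a)*(361 + a))
-156*R(-2) + A(O(3, 3)) = -156*(-5) + (1805 + 3² + 366*3) = 780 + (1805 + 9 + 1098) = 780 + 2912 = 3692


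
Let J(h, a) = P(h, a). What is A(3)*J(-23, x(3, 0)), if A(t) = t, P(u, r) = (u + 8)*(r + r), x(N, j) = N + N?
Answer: -540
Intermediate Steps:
x(N, j) = 2*N
P(u, r) = 2*r*(8 + u) (P(u, r) = (8 + u)*(2*r) = 2*r*(8 + u))
J(h, a) = 2*a*(8 + h)
A(3)*J(-23, x(3, 0)) = 3*(2*(2*3)*(8 - 23)) = 3*(2*6*(-15)) = 3*(-180) = -540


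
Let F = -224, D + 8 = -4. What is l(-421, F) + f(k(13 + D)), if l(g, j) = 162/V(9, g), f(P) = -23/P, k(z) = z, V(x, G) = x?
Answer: -5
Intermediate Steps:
D = -12 (D = -8 - 4 = -12)
l(g, j) = 18 (l(g, j) = 162/9 = 162*(⅑) = 18)
l(-421, F) + f(k(13 + D)) = 18 - 23/(13 - 12) = 18 - 23/1 = 18 - 23*1 = 18 - 23 = -5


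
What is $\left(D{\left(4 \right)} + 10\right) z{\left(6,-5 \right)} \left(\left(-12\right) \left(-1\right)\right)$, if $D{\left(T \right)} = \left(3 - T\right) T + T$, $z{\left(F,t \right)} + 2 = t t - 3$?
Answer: $2400$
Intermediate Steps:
$z{\left(F,t \right)} = -5 + t^{2}$ ($z{\left(F,t \right)} = -2 + \left(t t - 3\right) = -2 + \left(t^{2} - 3\right) = -2 + \left(-3 + t^{2}\right) = -5 + t^{2}$)
$D{\left(T \right)} = T + T \left(3 - T\right)$ ($D{\left(T \right)} = T \left(3 - T\right) + T = T + T \left(3 - T\right)$)
$\left(D{\left(4 \right)} + 10\right) z{\left(6,-5 \right)} \left(\left(-12\right) \left(-1\right)\right) = \left(4 \left(4 - 4\right) + 10\right) \left(-5 + \left(-5\right)^{2}\right) \left(\left(-12\right) \left(-1\right)\right) = \left(4 \left(4 - 4\right) + 10\right) \left(-5 + 25\right) 12 = \left(4 \cdot 0 + 10\right) 20 \cdot 12 = \left(0 + 10\right) 20 \cdot 12 = 10 \cdot 20 \cdot 12 = 200 \cdot 12 = 2400$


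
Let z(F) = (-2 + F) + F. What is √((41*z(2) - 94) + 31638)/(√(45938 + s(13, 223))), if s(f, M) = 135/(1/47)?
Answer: 3*√3749438/7469 ≈ 0.77775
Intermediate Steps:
z(F) = -2 + 2*F
s(f, M) = 6345 (s(f, M) = 135/(1/47) = 135*47 = 6345)
√((41*z(2) - 94) + 31638)/(√(45938 + s(13, 223))) = √((41*(-2 + 2*2) - 94) + 31638)/(√(45938 + 6345)) = √((41*(-2 + 4) - 94) + 31638)/(√52283) = √((41*2 - 94) + 31638)/((7*√1067)) = √((82 - 94) + 31638)*(√1067/7469) = √(-12 + 31638)*(√1067/7469) = √31626*(√1067/7469) = (3*√3514)*(√1067/7469) = 3*√3749438/7469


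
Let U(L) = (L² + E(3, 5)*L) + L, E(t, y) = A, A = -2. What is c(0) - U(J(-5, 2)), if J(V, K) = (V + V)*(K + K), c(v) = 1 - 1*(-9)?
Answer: -1630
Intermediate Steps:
c(v) = 10 (c(v) = 1 + 9 = 10)
E(t, y) = -2
J(V, K) = 4*K*V (J(V, K) = (2*V)*(2*K) = 4*K*V)
U(L) = L² - L (U(L) = (L² - 2*L) + L = L² - L)
c(0) - U(J(-5, 2)) = 10 - 4*2*(-5)*(-1 + 4*2*(-5)) = 10 - (-40)*(-1 - 40) = 10 - (-40)*(-41) = 10 - 1*1640 = 10 - 1640 = -1630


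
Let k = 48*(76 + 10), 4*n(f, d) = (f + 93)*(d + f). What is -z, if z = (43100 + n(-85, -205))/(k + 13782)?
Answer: -4252/1791 ≈ -2.3741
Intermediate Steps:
n(f, d) = (93 + f)*(d + f)/4 (n(f, d) = ((f + 93)*(d + f))/4 = ((93 + f)*(d + f))/4 = (93 + f)*(d + f)/4)
k = 4128 (k = 48*86 = 4128)
z = 4252/1791 (z = (43100 + ((1/4)*(-85)**2 + (93/4)*(-205) + (93/4)*(-85) + (1/4)*(-205)*(-85)))/(4128 + 13782) = (43100 + ((1/4)*7225 - 19065/4 - 7905/4 + 17425/4))/17910 = (43100 + (7225/4 - 19065/4 - 7905/4 + 17425/4))*(1/17910) = (43100 - 580)*(1/17910) = 42520*(1/17910) = 4252/1791 ≈ 2.3741)
-z = -1*4252/1791 = -4252/1791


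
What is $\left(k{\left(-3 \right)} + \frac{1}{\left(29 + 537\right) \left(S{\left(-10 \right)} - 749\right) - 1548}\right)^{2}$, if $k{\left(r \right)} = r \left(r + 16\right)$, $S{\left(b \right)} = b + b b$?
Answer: $\frac{213368509765321}{140281709764} \approx 1521.0$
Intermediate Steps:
$S{\left(b \right)} = b + b^{2}$
$k{\left(r \right)} = r \left(16 + r\right)$
$\left(k{\left(-3 \right)} + \frac{1}{\left(29 + 537\right) \left(S{\left(-10 \right)} - 749\right) - 1548}\right)^{2} = \left(- 3 \left(16 - 3\right) + \frac{1}{\left(29 + 537\right) \left(- 10 \left(1 - 10\right) - 749\right) - 1548}\right)^{2} = \left(\left(-3\right) 13 + \frac{1}{566 \left(\left(-10\right) \left(-9\right) - 749\right) - 1548}\right)^{2} = \left(-39 + \frac{1}{566 \left(90 - 749\right) - 1548}\right)^{2} = \left(-39 + \frac{1}{566 \left(-659\right) - 1548}\right)^{2} = \left(-39 + \frac{1}{-372994 - 1548}\right)^{2} = \left(-39 + \frac{1}{-374542}\right)^{2} = \left(-39 - \frac{1}{374542}\right)^{2} = \left(- \frac{14607139}{374542}\right)^{2} = \frac{213368509765321}{140281709764}$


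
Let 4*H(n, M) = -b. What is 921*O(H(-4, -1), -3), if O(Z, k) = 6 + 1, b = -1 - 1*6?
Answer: 6447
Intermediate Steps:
b = -7 (b = -1 - 6 = -7)
H(n, M) = 7/4 (H(n, M) = (-1*(-7))/4 = (¼)*7 = 7/4)
O(Z, k) = 7
921*O(H(-4, -1), -3) = 921*7 = 6447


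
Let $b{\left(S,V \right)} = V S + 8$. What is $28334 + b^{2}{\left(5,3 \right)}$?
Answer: $28863$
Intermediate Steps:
$b{\left(S,V \right)} = 8 + S V$ ($b{\left(S,V \right)} = S V + 8 = 8 + S V$)
$28334 + b^{2}{\left(5,3 \right)} = 28334 + \left(8 + 5 \cdot 3\right)^{2} = 28334 + \left(8 + 15\right)^{2} = 28334 + 23^{2} = 28334 + 529 = 28863$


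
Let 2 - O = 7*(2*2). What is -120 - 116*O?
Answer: 2896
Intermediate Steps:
O = -26 (O = 2 - 7*2*2 = 2 - 7*4 = 2 - 1*28 = 2 - 28 = -26)
-120 - 116*O = -120 - 116*(-26) = -120 + 3016 = 2896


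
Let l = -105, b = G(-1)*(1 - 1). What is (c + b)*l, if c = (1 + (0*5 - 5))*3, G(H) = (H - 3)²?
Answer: 1260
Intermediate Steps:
G(H) = (-3 + H)²
b = 0 (b = (-3 - 1)²*(1 - 1) = (-4)²*0 = 16*0 = 0)
c = -12 (c = (1 + (0 - 5))*3 = (1 - 5)*3 = -4*3 = -12)
(c + b)*l = (-12 + 0)*(-105) = -12*(-105) = 1260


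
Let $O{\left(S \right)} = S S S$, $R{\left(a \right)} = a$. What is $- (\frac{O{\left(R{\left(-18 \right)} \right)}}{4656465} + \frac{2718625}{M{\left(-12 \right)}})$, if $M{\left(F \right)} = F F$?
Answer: $- \frac{1406575702313}{74503440} \approx -18879.0$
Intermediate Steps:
$M{\left(F \right)} = F^{2}$
$O{\left(S \right)} = S^{3}$ ($O{\left(S \right)} = S^{2} S = S^{3}$)
$- (\frac{O{\left(R{\left(-18 \right)} \right)}}{4656465} + \frac{2718625}{M{\left(-12 \right)}}) = - (\frac{\left(-18\right)^{3}}{4656465} + \frac{2718625}{\left(-12\right)^{2}}) = - (\left(-5832\right) \frac{1}{4656465} + \frac{2718625}{144}) = - (- \frac{648}{517385} + 2718625 \cdot \frac{1}{144}) = - (- \frac{648}{517385} + \frac{2718625}{144}) = \left(-1\right) \frac{1406575702313}{74503440} = - \frac{1406575702313}{74503440}$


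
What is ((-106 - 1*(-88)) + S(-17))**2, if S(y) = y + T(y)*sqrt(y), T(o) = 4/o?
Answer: 20809/17 + 280*I*sqrt(17)/17 ≈ 1224.1 + 67.91*I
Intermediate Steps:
S(y) = y + 4/sqrt(y) (S(y) = y + (4/y)*sqrt(y) = y + 4/sqrt(y))
((-106 - 1*(-88)) + S(-17))**2 = ((-106 - 1*(-88)) + (-17 + 4/sqrt(-17)))**2 = ((-106 + 88) + (-17 + 4*(-I*sqrt(17)/17)))**2 = (-18 + (-17 - 4*I*sqrt(17)/17))**2 = (-35 - 4*I*sqrt(17)/17)**2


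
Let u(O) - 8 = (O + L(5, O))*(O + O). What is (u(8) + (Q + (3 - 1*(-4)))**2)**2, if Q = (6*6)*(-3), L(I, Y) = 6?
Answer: 108847489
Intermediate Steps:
Q = -108 (Q = 36*(-3) = -108)
u(O) = 8 + 2*O*(6 + O) (u(O) = 8 + (O + 6)*(O + O) = 8 + (6 + O)*(2*O) = 8 + 2*O*(6 + O))
(u(8) + (Q + (3 - 1*(-4)))**2)**2 = ((8 + 2*8**2 + 12*8) + (-108 + (3 - 1*(-4)))**2)**2 = ((8 + 2*64 + 96) + (-108 + (3 + 4))**2)**2 = ((8 + 128 + 96) + (-108 + 7)**2)**2 = (232 + (-101)**2)**2 = (232 + 10201)**2 = 10433**2 = 108847489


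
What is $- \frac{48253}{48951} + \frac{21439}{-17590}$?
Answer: $- \frac{1898230759}{861048090} \approx -2.2046$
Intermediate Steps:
$- \frac{48253}{48951} + \frac{21439}{-17590} = \left(-48253\right) \frac{1}{48951} + 21439 \left(- \frac{1}{17590}\right) = - \frac{48253}{48951} - \frac{21439}{17590} = - \frac{1898230759}{861048090}$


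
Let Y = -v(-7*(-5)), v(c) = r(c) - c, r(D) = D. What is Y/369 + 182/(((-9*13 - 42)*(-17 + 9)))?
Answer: 91/636 ≈ 0.14308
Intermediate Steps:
v(c) = 0 (v(c) = c - c = 0)
Y = 0 (Y = -1*0 = 0)
Y/369 + 182/(((-9*13 - 42)*(-17 + 9))) = 0/369 + 182/(((-9*13 - 42)*(-17 + 9))) = 0*(1/369) + 182/(((-117 - 42)*(-8))) = 0 + 182/((-159*(-8))) = 0 + 182/1272 = 0 + 182*(1/1272) = 0 + 91/636 = 91/636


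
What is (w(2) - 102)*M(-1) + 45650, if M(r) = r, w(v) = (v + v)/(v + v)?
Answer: 45751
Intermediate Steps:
w(v) = 1 (w(v) = (2*v)/((2*v)) = (2*v)*(1/(2*v)) = 1)
(w(2) - 102)*M(-1) + 45650 = (1 - 102)*(-1) + 45650 = -101*(-1) + 45650 = 101 + 45650 = 45751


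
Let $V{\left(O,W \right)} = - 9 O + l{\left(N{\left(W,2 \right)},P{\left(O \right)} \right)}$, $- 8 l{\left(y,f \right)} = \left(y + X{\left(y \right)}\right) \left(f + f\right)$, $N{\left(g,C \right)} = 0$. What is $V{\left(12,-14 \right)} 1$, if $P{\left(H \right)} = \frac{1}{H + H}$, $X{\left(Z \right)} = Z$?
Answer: $-108$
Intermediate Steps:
$P{\left(H \right)} = \frac{1}{2 H}$
$l{\left(y,f \right)} = - \frac{f y}{2}$ ($l{\left(y,f \right)} = - \frac{\left(y + y\right) \left(f + f\right)}{8} = - \frac{2 y 2 f}{8} = - \frac{4 f y}{8} = - \frac{f y}{2}$)
$V{\left(O,W \right)} = - 9 O$ ($V{\left(O,W \right)} = - 9 O - \frac{1}{2} \frac{1}{2 O} 0 = - 9 O + 0 = - 9 O$)
$V{\left(12,-14 \right)} 1 = \left(-9\right) 12 \cdot 1 = \left(-108\right) 1 = -108$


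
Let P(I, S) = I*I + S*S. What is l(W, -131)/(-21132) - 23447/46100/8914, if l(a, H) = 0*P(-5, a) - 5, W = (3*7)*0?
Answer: 389798749/2170971718200 ≈ 0.00017955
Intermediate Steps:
W = 0 (W = 21*0 = 0)
P(I, S) = I² + S²
l(a, H) = -5 (l(a, H) = 0*((-5)² + a²) - 5 = 0*(25 + a²) - 5 = 0 - 5 = -5)
l(W, -131)/(-21132) - 23447/46100/8914 = -5/(-21132) - 23447/46100/8914 = -5*(-1/21132) - 23447*1/46100*(1/8914) = 5/21132 - 23447/46100*1/8914 = 5/21132 - 23447/410935400 = 389798749/2170971718200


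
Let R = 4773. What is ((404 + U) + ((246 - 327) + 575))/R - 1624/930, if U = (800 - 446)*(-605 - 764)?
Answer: -25423244/246605 ≈ -103.09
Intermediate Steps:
U = -484626 (U = 354*(-1369) = -484626)
((404 + U) + ((246 - 327) + 575))/R - 1624/930 = ((404 - 484626) + ((246 - 327) + 575))/4773 - 1624/930 = (-484222 + (-81 + 575))*(1/4773) - 1624*1/930 = (-484222 + 494)*(1/4773) - 812/465 = -483728*1/4773 - 812/465 = -483728/4773 - 812/465 = -25423244/246605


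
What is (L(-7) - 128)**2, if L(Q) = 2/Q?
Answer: 806404/49 ≈ 16457.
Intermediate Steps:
(L(-7) - 128)**2 = (2/(-7) - 128)**2 = (2*(-1/7) - 128)**2 = (-2/7 - 128)**2 = (-898/7)**2 = 806404/49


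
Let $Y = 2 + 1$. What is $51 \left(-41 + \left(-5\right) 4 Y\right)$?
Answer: $-5151$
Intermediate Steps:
$Y = 3$
$51 \left(-41 + \left(-5\right) 4 Y\right) = 51 \left(-41 + \left(-5\right) 4 \cdot 3\right) = 51 \left(-41 - 60\right) = 51 \left(-101\right) = -5151$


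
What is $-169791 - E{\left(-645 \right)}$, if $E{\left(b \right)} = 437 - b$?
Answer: $-170873$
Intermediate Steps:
$-169791 - E{\left(-645 \right)} = -169791 - \left(437 - -645\right) = -169791 - \left(437 + 645\right) = -169791 - 1082 = -170873$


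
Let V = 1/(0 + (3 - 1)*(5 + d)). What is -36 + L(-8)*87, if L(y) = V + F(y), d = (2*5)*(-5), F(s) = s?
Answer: -21989/30 ≈ -732.97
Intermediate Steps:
d = -50 (d = 10*(-5) = -50)
V = -1/90 (V = 1/(0 + (3 - 1)*(5 - 50)) = 1/(0 + 2*(-45)) = 1/(0 - 90) = 1/(-90) = -1/90 ≈ -0.011111)
L(y) = -1/90 + y
-36 + L(-8)*87 = -36 + (-1/90 - 8)*87 = -36 - 721/90*87 = -36 - 20909/30 = -21989/30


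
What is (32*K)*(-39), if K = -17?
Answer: 21216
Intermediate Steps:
(32*K)*(-39) = (32*(-17))*(-39) = -544*(-39) = 21216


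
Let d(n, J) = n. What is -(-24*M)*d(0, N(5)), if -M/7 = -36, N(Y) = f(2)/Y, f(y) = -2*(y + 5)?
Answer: 0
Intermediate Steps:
f(y) = -10 - 2*y (f(y) = -2*(5 + y) = -10 - 2*y)
N(Y) = -14/Y (N(Y) = (-10 - 2*2)/Y = (-10 - 4)/Y = -14/Y)
M = 252 (M = -7*(-36) = 252)
-(-24*M)*d(0, N(5)) = -(-24*252)*0 = -(-6048)*0 = -1*0 = 0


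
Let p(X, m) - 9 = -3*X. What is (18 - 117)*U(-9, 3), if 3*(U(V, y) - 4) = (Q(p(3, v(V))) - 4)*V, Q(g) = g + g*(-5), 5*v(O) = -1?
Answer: -1584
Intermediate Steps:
v(O) = -1/5 (v(O) = (1/5)*(-1) = -1/5)
p(X, m) = 9 - 3*X
Q(g) = -4*g (Q(g) = g - 5*g = -4*g)
U(V, y) = 4 - 4*V/3 (U(V, y) = 4 + ((-4*(9 - 3*3) - 4)*V)/3 = 4 + ((-4*(9 - 9) - 4)*V)/3 = 4 + ((-4*0 - 4)*V)/3 = 4 + ((0 - 4)*V)/3 = 4 + (-4*V)/3 = 4 - 4*V/3)
(18 - 117)*U(-9, 3) = (18 - 117)*(4 - 4/3*(-9)) = -99*(4 + 12) = -99*16 = -1584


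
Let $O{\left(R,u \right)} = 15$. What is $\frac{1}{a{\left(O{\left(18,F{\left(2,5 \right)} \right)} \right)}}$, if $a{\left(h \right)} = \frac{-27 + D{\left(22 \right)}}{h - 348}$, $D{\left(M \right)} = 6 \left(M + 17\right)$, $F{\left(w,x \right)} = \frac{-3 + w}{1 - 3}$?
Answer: $- \frac{37}{23} \approx -1.6087$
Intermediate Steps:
$F{\left(w,x \right)} = \frac{3}{2} - \frac{w}{2}$ ($F{\left(w,x \right)} = \frac{-3 + w}{-2} = \left(-3 + w\right) \left(- \frac{1}{2}\right) = \frac{3}{2} - \frac{w}{2}$)
$D{\left(M \right)} = 102 + 6 M$ ($D{\left(M \right)} = 6 \left(17 + M\right) = 102 + 6 M$)
$a{\left(h \right)} = \frac{207}{-348 + h}$ ($a{\left(h \right)} = \frac{-27 + \left(102 + 6 \cdot 22\right)}{h - 348} = \frac{-27 + \left(102 + 132\right)}{-348 + h} = \frac{-27 + 234}{-348 + h} = \frac{207}{-348 + h}$)
$\frac{1}{a{\left(O{\left(18,F{\left(2,5 \right)} \right)} \right)}} = \frac{1}{207 \frac{1}{-348 + 15}} = \frac{1}{207 \frac{1}{-333}} = \frac{1}{207 \left(- \frac{1}{333}\right)} = \frac{1}{- \frac{23}{37}} = - \frac{37}{23}$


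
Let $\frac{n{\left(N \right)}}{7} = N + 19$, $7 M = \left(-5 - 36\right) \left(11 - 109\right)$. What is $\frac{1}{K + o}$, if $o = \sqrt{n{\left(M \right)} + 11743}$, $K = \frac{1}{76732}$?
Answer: $- \frac{76732}{93580690402655} + \frac{17663399472 \sqrt{1766}}{93580690402655} \approx 0.007932$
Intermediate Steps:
$M = 574$ ($M = \frac{\left(-5 - 36\right) \left(11 - 109\right)}{7} = \frac{\left(-41\right) \left(-98\right)}{7} = \frac{1}{7} \cdot 4018 = 574$)
$n{\left(N \right)} = 133 + 7 N$ ($n{\left(N \right)} = 7 \left(N + 19\right) = 7 \left(19 + N\right) = 133 + 7 N$)
$K = \frac{1}{76732} \approx 1.3032 \cdot 10^{-5}$
$o = 3 \sqrt{1766}$ ($o = \sqrt{\left(133 + 7 \cdot 574\right) + 11743} = \sqrt{\left(133 + 4018\right) + 11743} = \sqrt{4151 + 11743} = \sqrt{15894} = 3 \sqrt{1766} \approx 126.07$)
$\frac{1}{K + o} = \frac{1}{\frac{1}{76732} + 3 \sqrt{1766}}$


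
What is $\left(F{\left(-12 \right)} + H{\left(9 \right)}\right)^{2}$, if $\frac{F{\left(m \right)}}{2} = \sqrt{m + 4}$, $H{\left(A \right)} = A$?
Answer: $49 + 72 i \sqrt{2} \approx 49.0 + 101.82 i$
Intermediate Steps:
$F{\left(m \right)} = 2 \sqrt{4 + m}$ ($F{\left(m \right)} = 2 \sqrt{m + 4} = 2 \sqrt{4 + m}$)
$\left(F{\left(-12 \right)} + H{\left(9 \right)}\right)^{2} = \left(2 \sqrt{4 - 12} + 9\right)^{2} = \left(2 \sqrt{-8} + 9\right)^{2} = \left(2 \cdot 2 i \sqrt{2} + 9\right)^{2} = \left(4 i \sqrt{2} + 9\right)^{2} = \left(9 + 4 i \sqrt{2}\right)^{2}$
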